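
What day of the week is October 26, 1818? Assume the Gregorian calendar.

Doomsday rule: the anchor day for the 1800s is Friday. For year 18: 18÷12 = 1 r 6, and 6÷4 = 1, so 1+6+1 = 8.
Friday + 8 ≡ Saturday — that's 1818's doomsday.
In October the doomsday date is Oct 10.
Oct 26 is 16 days after Oct 10; 16 mod 7 = 2, so Saturday + 2 = Monday.

Monday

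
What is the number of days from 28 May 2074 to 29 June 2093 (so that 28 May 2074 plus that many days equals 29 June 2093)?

6972

May 28, 2074 → May 28, 2075: 365 days.
May 28, 2075 → May 28, 2076: 366 days (Feb 29, 2076 is in that span).
May 28, 2076 → May 28, 2077: 365 days.
May 28, 2077 → May 28, 2078: 365 days.
May 28, 2078 → May 28, 2079: 365 days.
May 28, 2079 → May 28, 2080: 366 days (Feb 29, 2080 is in that span).
May 28, 2080 → May 28, 2081: 365 days.
May 28, 2081 → May 28, 2082: 365 days.
May 28, 2082 → May 28, 2083: 365 days.
May 28, 2083 → May 28, 2084: 366 days (Feb 29, 2084 is in that span).
May 28, 2084 → May 28, 2085: 365 days.
May 28, 2085 → May 28, 2086: 365 days.
May 28, 2086 → May 28, 2087: 365 days.
May 28, 2087 → May 28, 2088: 366 days (Feb 29, 2088 is in that span).
May 28, 2088 → May 28, 2089: 365 days.
May 28, 2089 → May 28, 2090: 365 days.
May 28, 2090 → May 28, 2091: 365 days.
May 28, 2091 → May 28, 2092: 366 days (Feb 29, 2092 is in that span).
May 28, 2092 → Jun 28, 2092: 31 days (May has 31).
Jun 28, 2092 → Jul 28, 2092: 30 days (June has 30).
Jul 28, 2092 → Aug 28, 2092: 31 days (July has 31).
Aug 28, 2092 → Sep 28, 2092: 31 days (August has 31).
Sep 28, 2092 → Oct 28, 2092: 30 days (September has 30).
Oct 28, 2092 → Nov 28, 2092: 31 days (October has 31).
Nov 28, 2092 → Dec 28, 2092: 30 days (November has 30).
Dec 28, 2092 → Jan 28, 2093: 31 days (December has 31).
Jan 28, 2093 → Feb 28, 2093: 31 days (January has 31).
Feb 28, 2093 → Mar 28, 2093: 28 days (February has 28).
Mar 28, 2093 → Apr 28, 2093: 31 days (March has 31).
Apr 28, 2093 → May 28, 2093: 30 days (April has 30).
May 28, 2093 → Jun 28, 2093: 31 days (May has 31).
Jun 28, 2093 → Jun 29, 2093: 1 days.
Total: 6972 days.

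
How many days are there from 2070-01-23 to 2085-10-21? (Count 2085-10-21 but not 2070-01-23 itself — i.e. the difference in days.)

Jan 23, 2070 → Jan 23, 2071: 365 days.
Jan 23, 2071 → Jan 23, 2072: 365 days.
Jan 23, 2072 → Jan 23, 2073: 366 days (Feb 29, 2072 is in that span).
Jan 23, 2073 → Jan 23, 2074: 365 days.
Jan 23, 2074 → Jan 23, 2075: 365 days.
Jan 23, 2075 → Jan 23, 2076: 365 days.
Jan 23, 2076 → Jan 23, 2077: 366 days (Feb 29, 2076 is in that span).
Jan 23, 2077 → Jan 23, 2078: 365 days.
Jan 23, 2078 → Jan 23, 2079: 365 days.
Jan 23, 2079 → Jan 23, 2080: 365 days.
Jan 23, 2080 → Jan 23, 2081: 366 days (Feb 29, 2080 is in that span).
Jan 23, 2081 → Jan 23, 2082: 365 days.
Jan 23, 2082 → Jan 23, 2083: 365 days.
Jan 23, 2083 → Jan 23, 2084: 365 days.
Jan 23, 2084 → Jan 23, 2085: 366 days (Feb 29, 2084 is in that span).
Jan 23, 2085 → Feb 23, 2085: 31 days (January has 31).
Feb 23, 2085 → Mar 23, 2085: 28 days (February has 28).
Mar 23, 2085 → Apr 23, 2085: 31 days (March has 31).
Apr 23, 2085 → May 23, 2085: 30 days (April has 30).
May 23, 2085 → Jun 23, 2085: 31 days (May has 31).
Jun 23, 2085 → Jul 23, 2085: 30 days (June has 30).
Jul 23, 2085 → Aug 23, 2085: 31 days (July has 31).
Aug 23, 2085 → Sep 23, 2085: 31 days (August has 31).
Sep 23, 2085 → Oct 21, 2085: 28 days.
Total: 5750 days.

5750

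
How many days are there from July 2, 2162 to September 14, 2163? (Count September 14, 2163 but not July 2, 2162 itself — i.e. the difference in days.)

Jul 2, 2162 → Jul 2, 2163: 365 days.
Jul 2, 2163 → Aug 2, 2163: 31 days (July has 31).
Aug 2, 2163 → Sep 2, 2163: 31 days (August has 31).
Sep 2, 2163 → Sep 14, 2163: 12 days.
Total: 439 days.

439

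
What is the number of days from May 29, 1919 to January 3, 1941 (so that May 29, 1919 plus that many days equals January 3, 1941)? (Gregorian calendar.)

7890

May 29, 1919 → May 29, 1920: 366 days (Feb 29, 1920 is in that span).
May 29, 1920 → May 29, 1921: 365 days.
May 29, 1921 → May 29, 1922: 365 days.
May 29, 1922 → May 29, 1923: 365 days.
May 29, 1923 → May 29, 1924: 366 days (Feb 29, 1924 is in that span).
May 29, 1924 → May 29, 1925: 365 days.
May 29, 1925 → May 29, 1926: 365 days.
May 29, 1926 → May 29, 1927: 365 days.
May 29, 1927 → May 29, 1928: 366 days (Feb 29, 1928 is in that span).
May 29, 1928 → May 29, 1929: 365 days.
May 29, 1929 → May 29, 1930: 365 days.
May 29, 1930 → May 29, 1931: 365 days.
May 29, 1931 → May 29, 1932: 366 days (Feb 29, 1932 is in that span).
May 29, 1932 → May 29, 1933: 365 days.
May 29, 1933 → May 29, 1934: 365 days.
May 29, 1934 → May 29, 1935: 365 days.
May 29, 1935 → May 29, 1936: 366 days (Feb 29, 1936 is in that span).
May 29, 1936 → May 29, 1937: 365 days.
May 29, 1937 → May 29, 1938: 365 days.
May 29, 1938 → May 29, 1939: 365 days.
May 29, 1939 → May 29, 1940: 366 days (Feb 29, 1940 is in that span).
May 29, 1940 → Jun 29, 1940: 31 days (May has 31).
Jun 29, 1940 → Jul 29, 1940: 30 days (June has 30).
Jul 29, 1940 → Aug 29, 1940: 31 days (July has 31).
Aug 29, 1940 → Sep 29, 1940: 31 days (August has 31).
Sep 29, 1940 → Oct 29, 1940: 30 days (September has 30).
Oct 29, 1940 → Nov 29, 1940: 31 days (October has 31).
Nov 29, 1940 → Dec 29, 1940: 30 days (November has 30).
Dec 29, 1940 → Jan 3, 1941: 5 days.
Total: 7890 days.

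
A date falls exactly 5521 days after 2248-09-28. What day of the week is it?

First find the weekday of Sep 28, 2248. Doomsday rule: the anchor day for the 2200s is Friday. For year 48: 48÷12 = 4 r 0, and 0÷4 = 0, so 4+0+0 = 4.
Friday + 4 ≡ Tuesday — that's 2248's doomsday.
In September the doomsday date is Sep 5.
Sep 28 is 23 days after Sep 5; 23 mod 7 = 2, so Tuesday + 2 = Thursday.
5521 mod 7 = 5, so 5521 days after a Thursday is Thursday + 5 = Tuesday.

Tuesday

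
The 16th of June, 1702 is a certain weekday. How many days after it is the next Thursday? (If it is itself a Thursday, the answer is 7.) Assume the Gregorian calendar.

6

Jun 16, 1702 is a Friday.
From Friday to the next Thursday is 6 days.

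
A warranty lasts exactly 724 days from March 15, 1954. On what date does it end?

+365 (one year) → Mar 15, 1955 (359 left).
Mar has 31 days: +17 → Apr 1, 1955 (342 left).
Apr has 30 days: +30 → May 1, 1955 (312 left).
May has 31 days: +31 → Jun 1, 1955 (281 left).
Jun has 30 days: +30 → Jul 1, 1955 (251 left).
Jul has 31 days: +31 → Aug 1, 1955 (220 left).
Aug has 31 days: +31 → Sep 1, 1955 (189 left).
Sep has 30 days: +30 → Oct 1, 1955 (159 left).
Oct has 31 days: +31 → Nov 1, 1955 (128 left).
Nov has 30 days: +30 → Dec 1, 1955 (98 left).
Dec has 31 days: +31 → Jan 1, 1956 (67 left).
Jan has 31 days: +31 → Feb 1, 1956 (36 left).
Feb has 29 days: +29 → Mar 1, 1956 (7 left).
+7 → Mar 8, 1956.

March 8, 1956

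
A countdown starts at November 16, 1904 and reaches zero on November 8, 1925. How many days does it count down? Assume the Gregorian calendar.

Nov 16, 1904 → Nov 16, 1905: 365 days.
Nov 16, 1905 → Nov 16, 1906: 365 days.
Nov 16, 1906 → Nov 16, 1907: 365 days.
Nov 16, 1907 → Nov 16, 1908: 366 days (Feb 29, 1908 is in that span).
Nov 16, 1908 → Nov 16, 1909: 365 days.
Nov 16, 1909 → Nov 16, 1910: 365 days.
Nov 16, 1910 → Nov 16, 1911: 365 days.
Nov 16, 1911 → Nov 16, 1912: 366 days (Feb 29, 1912 is in that span).
Nov 16, 1912 → Nov 16, 1913: 365 days.
Nov 16, 1913 → Nov 16, 1914: 365 days.
Nov 16, 1914 → Nov 16, 1915: 365 days.
Nov 16, 1915 → Nov 16, 1916: 366 days (Feb 29, 1916 is in that span).
Nov 16, 1916 → Nov 16, 1917: 365 days.
Nov 16, 1917 → Nov 16, 1918: 365 days.
Nov 16, 1918 → Nov 16, 1919: 365 days.
Nov 16, 1919 → Nov 16, 1920: 366 days (Feb 29, 1920 is in that span).
Nov 16, 1920 → Nov 16, 1921: 365 days.
Nov 16, 1921 → Nov 16, 1922: 365 days.
Nov 16, 1922 → Nov 16, 1923: 365 days.
Nov 16, 1923 → Nov 16, 1924: 366 days (Feb 29, 1924 is in that span).
Nov 16, 1924 → Dec 16, 1924: 30 days (November has 30).
Dec 16, 1924 → Jan 16, 1925: 31 days (December has 31).
Jan 16, 1925 → Feb 16, 1925: 31 days (January has 31).
Feb 16, 1925 → Mar 16, 1925: 28 days (February has 28).
Mar 16, 1925 → Apr 16, 1925: 31 days (March has 31).
Apr 16, 1925 → May 16, 1925: 30 days (April has 30).
May 16, 1925 → Jun 16, 1925: 31 days (May has 31).
Jun 16, 1925 → Jul 16, 1925: 30 days (June has 30).
Jul 16, 1925 → Aug 16, 1925: 31 days (July has 31).
Aug 16, 1925 → Sep 16, 1925: 31 days (August has 31).
Sep 16, 1925 → Oct 16, 1925: 30 days (September has 30).
Oct 16, 1925 → Nov 8, 1925: 23 days.
Total: 7662 days.

7662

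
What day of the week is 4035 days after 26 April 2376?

Apr 26, 2376 is a Monday.
4035 mod 7 = 3, so 4035 days after a Monday is Monday + 3 = Thursday.

Thursday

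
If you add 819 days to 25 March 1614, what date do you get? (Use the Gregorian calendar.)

+365 (one year) → Mar 25, 1615 (454 left).
+366 (one year; includes Feb 29, 1616) → Mar 25, 1616 (88 left).
Mar has 31 days: +7 → Apr 1, 1616 (81 left).
Apr has 30 days: +30 → May 1, 1616 (51 left).
May has 31 days: +31 → Jun 1, 1616 (20 left).
+20 → Jun 21, 1616.

June 21, 1616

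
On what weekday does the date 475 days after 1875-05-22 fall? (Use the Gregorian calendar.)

Friday

First find the weekday of May 22, 1875. Doomsday rule: the anchor day for the 1800s is Friday. For year 75: 75÷12 = 6 r 3, and 3÷4 = 0, so 6+3+0 = 9.
Friday + 9 ≡ Sunday — that's 1875's doomsday.
In May the doomsday date is May 9.
May 22 is 13 days after May 9; 13 mod 7 = 6, so Sunday + 6 = Saturday.
475 mod 7 = 6, so 475 days after a Saturday is Saturday + 6 = Friday.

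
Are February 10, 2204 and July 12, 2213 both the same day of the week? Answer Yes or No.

No

From Feb 10, 2204 to Jul 12, 2213 is 3440 days.
3440 mod 7 = 3, so they are different weekdays.
(Feb 10, 2204 is a Friday; Jul 12, 2213 is a Monday.)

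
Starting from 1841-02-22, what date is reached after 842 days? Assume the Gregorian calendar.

+365 (one year) → Feb 22, 1842 (477 left).
+365 (one year) → Feb 22, 1843 (112 left).
Feb has 28 days: +7 → Mar 1, 1843 (105 left).
Mar has 31 days: +31 → Apr 1, 1843 (74 left).
Apr has 30 days: +30 → May 1, 1843 (44 left).
May has 31 days: +31 → Jun 1, 1843 (13 left).
+13 → Jun 14, 1843.

June 14, 1843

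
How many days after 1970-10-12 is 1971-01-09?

Oct 12, 1970 → Nov 12, 1970: 31 days (October has 31).
Nov 12, 1970 → Dec 12, 1970: 30 days (November has 30).
Dec 12, 1970 → Jan 9, 1971: 28 days.
Total: 89 days.

89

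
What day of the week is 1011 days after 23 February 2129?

Feb 23, 2129 is a Wednesday.
1011 mod 7 = 3, so 1011 days after a Wednesday is Wednesday + 3 = Saturday.

Saturday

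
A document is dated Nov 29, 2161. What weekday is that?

Sunday

Doomsday rule: the anchor day for the 2100s is Sunday. For year 61: 61÷12 = 5 r 1, and 1÷4 = 0, so 5+1+0 = 6.
Sunday + 6 ≡ Saturday — that's 2161's doomsday.
In November the doomsday date is Nov 7.
Nov 29 is 22 days after Nov 7; 22 mod 7 = 1, so Saturday + 1 = Sunday.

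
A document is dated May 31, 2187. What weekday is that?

Doomsday rule: the anchor day for the 2100s is Sunday. For year 87: 87÷12 = 7 r 3, and 3÷4 = 0, so 7+3+0 = 10.
Sunday + 10 ≡ Wednesday — that's 2187's doomsday.
In May the doomsday date is May 9.
May 31 is 22 days after May 9; 22 mod 7 = 1, so Wednesday + 1 = Thursday.

Thursday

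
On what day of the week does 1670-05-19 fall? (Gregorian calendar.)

Monday

Doomsday rule: the anchor day for the 1600s is Tuesday. For year 70: 70÷12 = 5 r 10, and 10÷4 = 2, so 5+10+2 = 17.
Tuesday + 17 ≡ Friday — that's 1670's doomsday.
In May the doomsday date is May 9.
May 19 is 10 days after May 9; 10 mod 7 = 3, so Friday + 3 = Monday.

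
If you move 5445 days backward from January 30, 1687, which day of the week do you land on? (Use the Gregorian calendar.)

Friday

First find the weekday of Jan 30, 1687. Doomsday rule: the anchor day for the 1600s is Tuesday. For year 87: 87÷12 = 7 r 3, and 3÷4 = 0, so 7+3+0 = 10.
Tuesday + 10 ≡ Friday — that's 1687's doomsday.
In January the doomsday date is Jan 3 (1687 is not a leap year).
Jan 30 is 27 days after Jan 3; 27 mod 7 = 6, so Friday + 6 = Thursday.
5445 mod 7 = 6, so 5445 days before a Thursday is Thursday − 6 = Friday.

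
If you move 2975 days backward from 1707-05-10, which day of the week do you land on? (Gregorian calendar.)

Tuesday

First find the weekday of May 10, 1707. Doomsday rule: the anchor day for the 1700s is Sunday. For year 07: 7÷12 = 0 r 7, and 7÷4 = 1, so 0+7+1 = 8.
Sunday + 8 ≡ Monday — that's 1707's doomsday.
In May the doomsday date is May 9.
May 10 is 1 day after May 9; 1 mod 7 = 1, so Monday + 1 = Tuesday.
2975 mod 7 = 0, so 2975 days before a Tuesday is Tuesday − 0 = Tuesday.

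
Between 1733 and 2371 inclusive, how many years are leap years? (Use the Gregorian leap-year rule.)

154

Multiples of 4 in [1733,2371]: 159.
Of those, multiples of 100: 6 (not leap unless ÷400).
Multiples of 400: 1.
Leap years = 159 − 6 + 1 = 154.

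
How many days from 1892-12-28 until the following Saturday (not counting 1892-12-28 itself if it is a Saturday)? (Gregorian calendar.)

3

Dec 28, 1892 is a Wednesday.
From Wednesday to the next Saturday is 3 days.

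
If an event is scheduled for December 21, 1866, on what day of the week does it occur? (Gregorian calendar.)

Doomsday rule: the anchor day for the 1800s is Friday. For year 66: 66÷12 = 5 r 6, and 6÷4 = 1, so 5+6+1 = 12.
Friday + 12 ≡ Wednesday — that's 1866's doomsday.
In December the doomsday date is Dec 12.
Dec 21 is 9 days after Dec 12; 9 mod 7 = 2, so Wednesday + 2 = Friday.

Friday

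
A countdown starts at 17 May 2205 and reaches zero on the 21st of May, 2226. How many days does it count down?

7674

May 17, 2205 → May 17, 2206: 365 days.
May 17, 2206 → May 17, 2207: 365 days.
May 17, 2207 → May 17, 2208: 366 days (Feb 29, 2208 is in that span).
May 17, 2208 → May 17, 2209: 365 days.
May 17, 2209 → May 17, 2210: 365 days.
May 17, 2210 → May 17, 2211: 365 days.
May 17, 2211 → May 17, 2212: 366 days (Feb 29, 2212 is in that span).
May 17, 2212 → May 17, 2213: 365 days.
May 17, 2213 → May 17, 2214: 365 days.
May 17, 2214 → May 17, 2215: 365 days.
May 17, 2215 → May 17, 2216: 366 days (Feb 29, 2216 is in that span).
May 17, 2216 → May 17, 2217: 365 days.
May 17, 2217 → May 17, 2218: 365 days.
May 17, 2218 → May 17, 2219: 365 days.
May 17, 2219 → May 17, 2220: 366 days (Feb 29, 2220 is in that span).
May 17, 2220 → May 17, 2221: 365 days.
May 17, 2221 → May 17, 2222: 365 days.
May 17, 2222 → May 17, 2223: 365 days.
May 17, 2223 → May 17, 2224: 366 days (Feb 29, 2224 is in that span).
May 17, 2224 → May 17, 2225: 365 days.
May 17, 2225 → Jun 17, 2225: 31 days (May has 31).
Jun 17, 2225 → Jul 17, 2225: 30 days (June has 30).
Jul 17, 2225 → Aug 17, 2225: 31 days (July has 31).
Aug 17, 2225 → Sep 17, 2225: 31 days (August has 31).
Sep 17, 2225 → Oct 17, 2225: 30 days (September has 30).
Oct 17, 2225 → Nov 17, 2225: 31 days (October has 31).
Nov 17, 2225 → Dec 17, 2225: 30 days (November has 30).
Dec 17, 2225 → Jan 17, 2226: 31 days (December has 31).
Jan 17, 2226 → Feb 17, 2226: 31 days (January has 31).
Feb 17, 2226 → Mar 17, 2226: 28 days (February has 28).
Mar 17, 2226 → Apr 17, 2226: 31 days (March has 31).
Apr 17, 2226 → May 17, 2226: 30 days (April has 30).
May 17, 2226 → May 21, 2226: 4 days.
Total: 7674 days.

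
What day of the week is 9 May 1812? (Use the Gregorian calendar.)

Saturday

Doomsday rule: the anchor day for the 1800s is Friday. For year 12: 12÷12 = 1 r 0, and 0÷4 = 0, so 1+0+0 = 1.
Friday + 1 ≡ Saturday — that's 1812's doomsday.
In May the doomsday date is May 9.
May 9 is the doomsday itself: Saturday.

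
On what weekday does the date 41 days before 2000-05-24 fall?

May 24, 2000 is a Wednesday.
41 mod 7 = 6, so 41 days before a Wednesday is Wednesday − 6 = Thursday.

Thursday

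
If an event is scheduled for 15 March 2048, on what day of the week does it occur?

Sunday

January 1, 2048 is a Wednesday.
Jan 1, 2048 → Feb 1, 2048: 31 days (January has 31).
Feb 1, 2048 → Mar 1, 2048: 29 days (February has 29).
Mar 1, 2048 → Mar 15, 2048: 14 days.
Total: 74 days.
74 mod 7 = 4, so Wednesday + 4 = Sunday.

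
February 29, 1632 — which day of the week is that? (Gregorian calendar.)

Sunday

Doomsday rule: the anchor day for the 1600s is Tuesday. For year 32: 32÷12 = 2 r 8, and 8÷4 = 2, so 2+8+2 = 12.
Tuesday + 12 ≡ Sunday — that's 1632's doomsday.
In February the doomsday date is Feb 29 (1632 is a leap year (divisible by 4)).
Feb 29 is the doomsday itself: Sunday.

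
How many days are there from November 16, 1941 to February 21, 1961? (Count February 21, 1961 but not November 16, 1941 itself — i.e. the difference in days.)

7037

Nov 16, 1941 → Nov 16, 1942: 365 days.
Nov 16, 1942 → Nov 16, 1943: 365 days.
Nov 16, 1943 → Nov 16, 1944: 366 days (Feb 29, 1944 is in that span).
Nov 16, 1944 → Nov 16, 1945: 365 days.
Nov 16, 1945 → Nov 16, 1946: 365 days.
Nov 16, 1946 → Nov 16, 1947: 365 days.
Nov 16, 1947 → Nov 16, 1948: 366 days (Feb 29, 1948 is in that span).
Nov 16, 1948 → Nov 16, 1949: 365 days.
Nov 16, 1949 → Nov 16, 1950: 365 days.
Nov 16, 1950 → Nov 16, 1951: 365 days.
Nov 16, 1951 → Nov 16, 1952: 366 days (Feb 29, 1952 is in that span).
Nov 16, 1952 → Nov 16, 1953: 365 days.
Nov 16, 1953 → Nov 16, 1954: 365 days.
Nov 16, 1954 → Nov 16, 1955: 365 days.
Nov 16, 1955 → Nov 16, 1956: 366 days (Feb 29, 1956 is in that span).
Nov 16, 1956 → Nov 16, 1957: 365 days.
Nov 16, 1957 → Nov 16, 1958: 365 days.
Nov 16, 1958 → Nov 16, 1959: 365 days.
Nov 16, 1959 → Nov 16, 1960: 366 days (Feb 29, 1960 is in that span).
Nov 16, 1960 → Dec 16, 1960: 30 days (November has 30).
Dec 16, 1960 → Jan 16, 1961: 31 days (December has 31).
Jan 16, 1961 → Feb 16, 1961: 31 days (January has 31).
Feb 16, 1961 → Feb 21, 1961: 5 days.
Total: 7037 days.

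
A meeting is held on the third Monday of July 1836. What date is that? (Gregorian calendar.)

July 18, 1836

July 1, 1836 is a Friday.
The first Monday is therefore July 4 (3 days later).
The third Monday is 4 + 2×7 = July 18.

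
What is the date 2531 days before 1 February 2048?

February 26, 2041

−365 (one year) → Feb 1, 2047 (2166 left).
−365 (one year) → Feb 1, 2046 (1801 left).
−365 (one year) → Feb 1, 2045 (1436 left).
−366 (one year; includes Feb 29, 2044) → Feb 1, 2044 (1070 left).
−365 (one year) → Feb 1, 2043 (705 left).
−365 (one year) → Feb 1, 2042 (340 left).
−1 → Jan 31, 2042 (end of Jan, 31 days; 339 left).
−31 → Dec 31, 2041 (end of Dec, 31 days; 308 left).
−31 → Nov 30, 2041 (end of Nov, 30 days; 277 left).
−30 → Oct 31, 2041 (end of Oct, 31 days; 247 left).
−31 → Sep 30, 2041 (end of Sep, 30 days; 216 left).
−30 → Aug 31, 2041 (end of Aug, 31 days; 186 left).
−31 → Jul 31, 2041 (end of Jul, 31 days; 155 left).
−31 → Jun 30, 2041 (end of Jun, 30 days; 124 left).
−30 → May 31, 2041 (end of May, 31 days; 94 left).
−31 → Apr 30, 2041 (end of Apr, 30 days; 63 left).
−30 → Mar 31, 2041 (end of Mar, 31 days; 33 left).
−31 → Feb 28, 2041 (end of Feb, 28 days; 2 left).
−2 → Feb 26, 2041.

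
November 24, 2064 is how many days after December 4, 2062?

721

Dec 4, 2062 → Dec 4, 2063: 365 days.
Dec 4, 2063 → Jan 4, 2064: 31 days (December has 31).
Jan 4, 2064 → Feb 4, 2064: 31 days (January has 31).
Feb 4, 2064 → Mar 4, 2064: 29 days (February has 29).
Mar 4, 2064 → Apr 4, 2064: 31 days (March has 31).
Apr 4, 2064 → May 4, 2064: 30 days (April has 30).
May 4, 2064 → Jun 4, 2064: 31 days (May has 31).
Jun 4, 2064 → Jul 4, 2064: 30 days (June has 30).
Jul 4, 2064 → Aug 4, 2064: 31 days (July has 31).
Aug 4, 2064 → Sep 4, 2064: 31 days (August has 31).
Sep 4, 2064 → Oct 4, 2064: 30 days (September has 30).
Oct 4, 2064 → Nov 4, 2064: 31 days (October has 31).
Nov 4, 2064 → Nov 24, 2064: 20 days.
Total: 721 days.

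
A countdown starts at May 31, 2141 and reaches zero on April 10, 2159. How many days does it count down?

6523

May 31, 2141 → May 31, 2142: 365 days.
May 31, 2142 → May 31, 2143: 365 days.
May 31, 2143 → May 31, 2144: 366 days (Feb 29, 2144 is in that span).
May 31, 2144 → May 31, 2145: 365 days.
May 31, 2145 → May 31, 2146: 365 days.
May 31, 2146 → May 31, 2147: 365 days.
May 31, 2147 → May 31, 2148: 366 days (Feb 29, 2148 is in that span).
May 31, 2148 → May 31, 2149: 365 days.
May 31, 2149 → May 31, 2150: 365 days.
May 31, 2150 → May 31, 2151: 365 days.
May 31, 2151 → May 31, 2152: 366 days (Feb 29, 2152 is in that span).
May 31, 2152 → May 31, 2153: 365 days.
May 31, 2153 → May 31, 2154: 365 days.
May 31, 2154 → May 31, 2155: 365 days.
May 31, 2155 → May 31, 2156: 366 days (Feb 29, 2156 is in that span).
May 31, 2156 → May 31, 2157: 365 days.
May 31, 2157 → May 31, 2158: 365 days.
May 31, 2158 → Jun 30, 2158: 30 days (May has 31).
Jun 30, 2158 → Jul 30, 2158: 30 days (June has 30).
Jul 30, 2158 → Aug 30, 2158: 31 days (July has 31).
Aug 30, 2158 → Sep 30, 2158: 31 days (August has 31).
Sep 30, 2158 → Oct 30, 2158: 30 days (September has 30).
Oct 30, 2158 → Nov 30, 2158: 31 days (October has 31).
Nov 30, 2158 → Dec 30, 2158: 30 days (November has 30).
Dec 30, 2158 → Jan 30, 2159: 31 days (December has 31).
Jan 30, 2159 → Feb 28, 2159: 29 days (January has 31).
Feb 28, 2159 → Mar 28, 2159: 28 days (February has 28).
Mar 28, 2159 → Apr 10, 2159: 13 days.
Total: 6523 days.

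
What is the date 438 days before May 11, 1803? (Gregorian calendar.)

−365 (one year) → May 11, 1802 (73 left).
−11 → Apr 30, 1802 (end of Apr, 30 days; 62 left).
−30 → Mar 31, 1802 (end of Mar, 31 days; 32 left).
−31 → Feb 28, 1802 (end of Feb, 28 days; 1 left).
−1 → Feb 27, 1802.

February 27, 1802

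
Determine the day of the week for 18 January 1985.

Doomsday rule: the anchor day for the 1900s is Wednesday. For year 85: 85÷12 = 7 r 1, and 1÷4 = 0, so 7+1+0 = 8.
Wednesday + 8 ≡ Thursday — that's 1985's doomsday.
In January the doomsday date is Jan 3 (1985 is not a leap year).
Jan 18 is 15 days after Jan 3; 15 mod 7 = 1, so Thursday + 1 = Friday.

Friday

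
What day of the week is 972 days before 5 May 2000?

First find the weekday of May 5, 2000. Doomsday rule: the anchor day for the 2000s is Tuesday. For year 00: 0÷12 = 0 r 0, and 0÷4 = 0, so 0+0+0 = 0.
Tuesday + 0 ≡ Tuesday — that's 2000's doomsday.
In May the doomsday date is May 9.
May 5 is 4 days before May 9; 4 mod 7 = 4, so Tuesday − 4 = Friday.
972 mod 7 = 6, so 972 days before a Friday is Friday − 6 = Saturday.

Saturday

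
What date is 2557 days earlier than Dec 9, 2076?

−366 (one year; includes Feb 29, 2076) → Dec 9, 2075 (2191 left).
−365 (one year) → Dec 9, 2074 (1826 left).
−365 (one year) → Dec 9, 2073 (1461 left).
−365 (one year) → Dec 9, 2072 (1096 left).
−366 (one year; includes Feb 29, 2072) → Dec 9, 2071 (730 left).
−365 (one year) → Dec 9, 2070 (365 left).
−9 → Nov 30, 2070 (end of Nov, 30 days; 356 left).
−30 → Oct 31, 2070 (end of Oct, 31 days; 326 left).
−31 → Sep 30, 2070 (end of Sep, 30 days; 295 left).
−30 → Aug 31, 2070 (end of Aug, 31 days; 265 left).
−31 → Jul 31, 2070 (end of Jul, 31 days; 234 left).
−31 → Jun 30, 2070 (end of Jun, 30 days; 203 left).
−30 → May 31, 2070 (end of May, 31 days; 173 left).
−31 → Apr 30, 2070 (end of Apr, 30 days; 142 left).
−30 → Mar 31, 2070 (end of Mar, 31 days; 112 left).
−31 → Feb 28, 2070 (end of Feb, 28 days; 81 left).
−28 → Jan 31, 2070 (end of Jan, 31 days; 53 left).
−31 → Dec 31, 2069 (end of Dec, 31 days; 22 left).
−22 → Dec 9, 2069.

December 9, 2069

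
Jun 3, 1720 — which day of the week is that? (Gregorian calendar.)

Monday

Doomsday rule: the anchor day for the 1700s is Sunday. For year 20: 20÷12 = 1 r 8, and 8÷4 = 2, so 1+8+2 = 11.
Sunday + 11 ≡ Thursday — that's 1720's doomsday.
In June the doomsday date is Jun 6.
Jun 3 is 3 days before Jun 6; 3 mod 7 = 3, so Thursday − 3 = Monday.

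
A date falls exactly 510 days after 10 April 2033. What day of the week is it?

First find the weekday of Apr 10, 2033. Doomsday rule: the anchor day for the 2000s is Tuesday. For year 33: 33÷12 = 2 r 9, and 9÷4 = 2, so 2+9+2 = 13.
Tuesday + 13 ≡ Monday — that's 2033's doomsday.
In April the doomsday date is Apr 4.
Apr 10 is 6 days after Apr 4; 6 mod 7 = 6, so Monday + 6 = Sunday.
510 mod 7 = 6, so 510 days after a Sunday is Sunday + 6 = Saturday.

Saturday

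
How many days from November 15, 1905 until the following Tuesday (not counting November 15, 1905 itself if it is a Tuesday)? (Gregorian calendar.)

Nov 15, 1905 is a Wednesday.
From Wednesday to the next Tuesday is 6 days.

6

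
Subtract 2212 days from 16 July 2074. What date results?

−365 (one year) → Jul 16, 2073 (1847 left).
−365 (one year) → Jul 16, 2072 (1482 left).
−366 (one year; includes Feb 29, 2072) → Jul 16, 2071 (1116 left).
−365 (one year) → Jul 16, 2070 (751 left).
−365 (one year) → Jul 16, 2069 (386 left).
−16 → Jun 30, 2069 (end of Jun, 30 days; 370 left).
−30 → May 31, 2069 (end of May, 31 days; 340 left).
−31 → Apr 30, 2069 (end of Apr, 30 days; 309 left).
−30 → Mar 31, 2069 (end of Mar, 31 days; 279 left).
−31 → Feb 28, 2069 (end of Feb, 28 days; 248 left).
−28 → Jan 31, 2069 (end of Jan, 31 days; 220 left).
−31 → Dec 31, 2068 (end of Dec, 31 days; 189 left).
−31 → Nov 30, 2068 (end of Nov, 30 days; 158 left).
−30 → Oct 31, 2068 (end of Oct, 31 days; 128 left).
−31 → Sep 30, 2068 (end of Sep, 30 days; 97 left).
−30 → Aug 31, 2068 (end of Aug, 31 days; 67 left).
−31 → Jul 31, 2068 (end of Jul, 31 days; 36 left).
−31 → Jun 30, 2068 (end of Jun, 30 days; 5 left).
−5 → Jun 25, 2068.

June 25, 2068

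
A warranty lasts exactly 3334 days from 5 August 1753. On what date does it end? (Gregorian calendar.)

+365 (one year) → Aug 5, 1754 (2969 left).
+365 (one year) → Aug 5, 1755 (2604 left).
+366 (one year; includes Feb 29, 1756) → Aug 5, 1756 (2238 left).
+365 (one year) → Aug 5, 1757 (1873 left).
+365 (one year) → Aug 5, 1758 (1508 left).
+365 (one year) → Aug 5, 1759 (1143 left).
+366 (one year; includes Feb 29, 1760) → Aug 5, 1760 (777 left).
+365 (one year) → Aug 5, 1761 (412 left).
+365 (one year) → Aug 5, 1762 (47 left).
Aug has 31 days: +27 → Sep 1, 1762 (20 left).
+20 → Sep 21, 1762.

September 21, 1762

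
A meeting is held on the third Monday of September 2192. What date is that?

September 1, 2192 is a Saturday.
The first Monday is therefore September 3 (2 days later).
The third Monday is 3 + 2×7 = September 17.

September 17, 2192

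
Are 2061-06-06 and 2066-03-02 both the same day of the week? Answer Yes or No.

From Jun 6, 2061 to Mar 2, 2066 is 1730 days.
1730 mod 7 = 1, so they are different weekdays.
(Jun 6, 2061 is a Monday; Mar 2, 2066 is a Tuesday.)

No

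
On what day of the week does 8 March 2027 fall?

Monday

January 1, 2027 is a Friday.
Jan 1, 2027 → Feb 1, 2027: 31 days (January has 31).
Feb 1, 2027 → Mar 1, 2027: 28 days (February has 28).
Mar 1, 2027 → Mar 8, 2027: 7 days.
Total: 66 days.
66 mod 7 = 3, so Friday + 3 = Monday.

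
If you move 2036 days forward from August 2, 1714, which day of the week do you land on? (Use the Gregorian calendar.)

First find the weekday of Aug 2, 1714. Doomsday rule: the anchor day for the 1700s is Sunday. For year 14: 14÷12 = 1 r 2, and 2÷4 = 0, so 1+2+0 = 3.
Sunday + 3 ≡ Wednesday — that's 1714's doomsday.
In August the doomsday date is Aug 8.
Aug 2 is 6 days before Aug 8; 6 mod 7 = 6, so Wednesday − 6 = Thursday.
2036 mod 7 = 6, so 2036 days after a Thursday is Thursday + 6 = Wednesday.

Wednesday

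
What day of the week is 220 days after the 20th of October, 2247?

First find the weekday of Oct 20, 2247. Doomsday rule: the anchor day for the 2200s is Friday. For year 47: 47÷12 = 3 r 11, and 11÷4 = 2, so 3+11+2 = 16.
Friday + 16 ≡ Sunday — that's 2247's doomsday.
In October the doomsday date is Oct 10.
Oct 20 is 10 days after Oct 10; 10 mod 7 = 3, so Sunday + 3 = Wednesday.
220 mod 7 = 3, so 220 days after a Wednesday is Wednesday + 3 = Saturday.

Saturday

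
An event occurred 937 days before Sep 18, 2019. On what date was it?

−365 (one year) → Sep 18, 2018 (572 left).
−365 (one year) → Sep 18, 2017 (207 left).
−18 → Aug 31, 2017 (end of Aug, 31 days; 189 left).
−31 → Jul 31, 2017 (end of Jul, 31 days; 158 left).
−31 → Jun 30, 2017 (end of Jun, 30 days; 127 left).
−30 → May 31, 2017 (end of May, 31 days; 97 left).
−31 → Apr 30, 2017 (end of Apr, 30 days; 66 left).
−30 → Mar 31, 2017 (end of Mar, 31 days; 36 left).
−31 → Feb 28, 2017 (end of Feb, 28 days; 5 left).
−5 → Feb 23, 2017.

February 23, 2017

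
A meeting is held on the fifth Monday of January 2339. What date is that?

January 30, 2339

January 1, 2339 is a Sunday.
The first Monday is therefore January 2 (1 days later).
The fifth Monday is 2 + 4×7 = January 30.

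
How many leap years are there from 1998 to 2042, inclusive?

11

Multiples of 4 in [1998,2042]: 11.
Of those, multiples of 100: 1 (not leap unless ÷400).
Multiples of 400: 1.
Leap years = 11 − 1 + 1 = 11.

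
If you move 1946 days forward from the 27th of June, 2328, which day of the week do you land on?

First find the weekday of Jun 27, 2328. Doomsday rule: the anchor day for the 2300s is Wednesday. For year 28: 28÷12 = 2 r 4, and 4÷4 = 1, so 2+4+1 = 7.
Wednesday + 7 ≡ Wednesday — that's 2328's doomsday.
In June the doomsday date is Jun 6.
Jun 27 is 21 days after Jun 6; 21 mod 7 = 0, so Wednesday + 0 = Wednesday.
1946 mod 7 = 0, so 1946 days after a Wednesday is Wednesday + 0 = Wednesday.

Wednesday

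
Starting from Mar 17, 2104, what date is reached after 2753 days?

September 30, 2111

+365 (one year) → Mar 17, 2105 (2388 left).
+365 (one year) → Mar 17, 2106 (2023 left).
+365 (one year) → Mar 17, 2107 (1658 left).
+366 (one year; includes Feb 29, 2108) → Mar 17, 2108 (1292 left).
+365 (one year) → Mar 17, 2109 (927 left).
+365 (one year) → Mar 17, 2110 (562 left).
+365 (one year) → Mar 17, 2111 (197 left).
Mar has 31 days: +15 → Apr 1, 2111 (182 left).
Apr has 30 days: +30 → May 1, 2111 (152 left).
May has 31 days: +31 → Jun 1, 2111 (121 left).
Jun has 30 days: +30 → Jul 1, 2111 (91 left).
Jul has 31 days: +31 → Aug 1, 2111 (60 left).
Aug has 31 days: +31 → Sep 1, 2111 (29 left).
+29 → Sep 30, 2111.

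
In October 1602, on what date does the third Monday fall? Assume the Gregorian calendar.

October 21, 1602

October 1, 1602 is a Tuesday.
The first Monday is therefore October 7 (6 days later).
The third Monday is 7 + 2×7 = October 21.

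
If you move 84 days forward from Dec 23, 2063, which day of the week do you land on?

Sunday

Dec 23, 2063 is a Sunday.
84 mod 7 = 0, so 84 days after a Sunday is Sunday + 0 = Sunday.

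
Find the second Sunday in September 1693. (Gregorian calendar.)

September 1, 1693 is a Tuesday.
The first Sunday is therefore September 6 (5 days later).
The second Sunday is 6 + 1×7 = September 13.

September 13, 1693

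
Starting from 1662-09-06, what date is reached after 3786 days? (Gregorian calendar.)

January 17, 1673

+365 (one year) → Sep 6, 1663 (3421 left).
+366 (one year; includes Feb 29, 1664) → Sep 6, 1664 (3055 left).
+365 (one year) → Sep 6, 1665 (2690 left).
+365 (one year) → Sep 6, 1666 (2325 left).
+365 (one year) → Sep 6, 1667 (1960 left).
+366 (one year; includes Feb 29, 1668) → Sep 6, 1668 (1594 left).
+365 (one year) → Sep 6, 1669 (1229 left).
+365 (one year) → Sep 6, 1670 (864 left).
+365 (one year) → Sep 6, 1671 (499 left).
+366 (one year; includes Feb 29, 1672) → Sep 6, 1672 (133 left).
Sep has 30 days: +25 → Oct 1, 1672 (108 left).
Oct has 31 days: +31 → Nov 1, 1672 (77 left).
Nov has 30 days: +30 → Dec 1, 1672 (47 left).
Dec has 31 days: +31 → Jan 1, 1673 (16 left).
+16 → Jan 17, 1673.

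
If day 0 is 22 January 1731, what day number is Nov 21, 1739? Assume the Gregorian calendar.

3225

Jan 22, 1731 → Jan 22, 1732: 365 days.
Jan 22, 1732 → Jan 22, 1733: 366 days (Feb 29, 1732 is in that span).
Jan 22, 1733 → Jan 22, 1734: 365 days.
Jan 22, 1734 → Jan 22, 1735: 365 days.
Jan 22, 1735 → Jan 22, 1736: 365 days.
Jan 22, 1736 → Jan 22, 1737: 366 days (Feb 29, 1736 is in that span).
Jan 22, 1737 → Jan 22, 1738: 365 days.
Jan 22, 1738 → Jan 22, 1739: 365 days.
Jan 22, 1739 → Feb 22, 1739: 31 days (January has 31).
Feb 22, 1739 → Mar 22, 1739: 28 days (February has 28).
Mar 22, 1739 → Apr 22, 1739: 31 days (March has 31).
Apr 22, 1739 → May 22, 1739: 30 days (April has 30).
May 22, 1739 → Jun 22, 1739: 31 days (May has 31).
Jun 22, 1739 → Jul 22, 1739: 30 days (June has 30).
Jul 22, 1739 → Aug 22, 1739: 31 days (July has 31).
Aug 22, 1739 → Sep 22, 1739: 31 days (August has 31).
Sep 22, 1739 → Oct 22, 1739: 30 days (September has 30).
Oct 22, 1739 → Nov 21, 1739: 30 days.
Total: 3225 days.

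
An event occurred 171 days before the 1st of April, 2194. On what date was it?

October 12, 2193

−1 → Mar 31, 2194 (end of Mar, 31 days; 170 left).
−31 → Feb 28, 2194 (end of Feb, 28 days; 139 left).
−28 → Jan 31, 2194 (end of Jan, 31 days; 111 left).
−31 → Dec 31, 2193 (end of Dec, 31 days; 80 left).
−31 → Nov 30, 2193 (end of Nov, 30 days; 49 left).
−30 → Oct 31, 2193 (end of Oct, 31 days; 19 left).
−19 → Oct 12, 2193.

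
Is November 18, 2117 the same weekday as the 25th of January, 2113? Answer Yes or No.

From Jan 25, 2113 to Nov 18, 2117 is 1758 days.
1758 mod 7 = 1, so they are different weekdays.
(Jan 25, 2113 is a Wednesday; Nov 18, 2117 is a Thursday.)

No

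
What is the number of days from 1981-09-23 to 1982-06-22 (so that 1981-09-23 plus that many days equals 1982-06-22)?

Sep 23, 1981 → Oct 23, 1981: 30 days (September has 30).
Oct 23, 1981 → Nov 23, 1981: 31 days (October has 31).
Nov 23, 1981 → Dec 23, 1981: 30 days (November has 30).
Dec 23, 1981 → Jan 23, 1982: 31 days (December has 31).
Jan 23, 1982 → Feb 23, 1982: 31 days (January has 31).
Feb 23, 1982 → Mar 23, 1982: 28 days (February has 28).
Mar 23, 1982 → Apr 23, 1982: 31 days (March has 31).
Apr 23, 1982 → May 23, 1982: 30 days (April has 30).
May 23, 1982 → Jun 22, 1982: 30 days.
Total: 272 days.

272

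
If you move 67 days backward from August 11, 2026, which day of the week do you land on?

First find the weekday of Aug 11, 2026. Doomsday rule: the anchor day for the 2000s is Tuesday. For year 26: 26÷12 = 2 r 2, and 2÷4 = 0, so 2+2+0 = 4.
Tuesday + 4 ≡ Saturday — that's 2026's doomsday.
In August the doomsday date is Aug 8.
Aug 11 is 3 days after Aug 8; 3 mod 7 = 3, so Saturday + 3 = Tuesday.
67 mod 7 = 4, so 67 days before a Tuesday is Tuesday − 4 = Friday.

Friday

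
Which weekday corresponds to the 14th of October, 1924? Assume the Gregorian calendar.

January 1, 1924 is a Tuesday.
Jan 1, 1924 → Feb 1, 1924: 31 days (January has 31).
Feb 1, 1924 → Mar 1, 1924: 29 days (February has 29).
Mar 1, 1924 → Apr 1, 1924: 31 days (March has 31).
Apr 1, 1924 → May 1, 1924: 30 days (April has 30).
May 1, 1924 → Jun 1, 1924: 31 days (May has 31).
Jun 1, 1924 → Jul 1, 1924: 30 days (June has 30).
Jul 1, 1924 → Aug 1, 1924: 31 days (July has 31).
Aug 1, 1924 → Sep 1, 1924: 31 days (August has 31).
Sep 1, 1924 → Oct 1, 1924: 30 days (September has 30).
Oct 1, 1924 → Oct 14, 1924: 13 days.
Total: 287 days.
287 mod 7 = 0, so Tuesday + 0 = Tuesday.

Tuesday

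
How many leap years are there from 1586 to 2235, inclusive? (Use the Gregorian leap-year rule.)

Multiples of 4 in [1586,2235]: 162.
Of those, multiples of 100: 7 (not leap unless ÷400).
Multiples of 400: 2.
Leap years = 162 − 7 + 2 = 157.

157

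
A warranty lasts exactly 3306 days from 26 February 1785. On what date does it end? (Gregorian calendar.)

March 17, 1794

+365 (one year) → Feb 26, 1786 (2941 left).
+365 (one year) → Feb 26, 1787 (2576 left).
+365 (one year) → Feb 26, 1788 (2211 left).
+366 (one year; includes Feb 29, 1788) → Feb 26, 1789 (1845 left).
+365 (one year) → Feb 26, 1790 (1480 left).
+365 (one year) → Feb 26, 1791 (1115 left).
+365 (one year) → Feb 26, 1792 (750 left).
+366 (one year; includes Feb 29, 1792) → Feb 26, 1793 (384 left).
Feb has 28 days: +3 → Mar 1, 1793 (381 left).
Mar has 31 days: +31 → Apr 1, 1793 (350 left).
Apr has 30 days: +30 → May 1, 1793 (320 left).
May has 31 days: +31 → Jun 1, 1793 (289 left).
Jun has 30 days: +30 → Jul 1, 1793 (259 left).
Jul has 31 days: +31 → Aug 1, 1793 (228 left).
Aug has 31 days: +31 → Sep 1, 1793 (197 left).
Sep has 30 days: +30 → Oct 1, 1793 (167 left).
Oct has 31 days: +31 → Nov 1, 1793 (136 left).
Nov has 30 days: +30 → Dec 1, 1793 (106 left).
Dec has 31 days: +31 → Jan 1, 1794 (75 left).
Jan has 31 days: +31 → Feb 1, 1794 (44 left).
Feb has 28 days: +28 → Mar 1, 1794 (16 left).
+16 → Mar 17, 1794.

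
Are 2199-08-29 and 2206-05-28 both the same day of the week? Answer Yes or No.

No

From Aug 29, 2199 to May 28, 2206 is 2463 days.
2463 mod 7 = 6, so they are different weekdays.
(Aug 29, 2199 is a Thursday; May 28, 2206 is a Wednesday.)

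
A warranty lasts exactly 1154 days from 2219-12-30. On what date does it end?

+366 (one year; includes Feb 29, 2220) → Dec 30, 2220 (788 left).
+365 (one year) → Dec 30, 2221 (423 left).
+365 (one year) → Dec 30, 2222 (58 left).
Dec has 31 days: +2 → Jan 1, 2223 (56 left).
Jan has 31 days: +31 → Feb 1, 2223 (25 left).
+25 → Feb 26, 2223.

February 26, 2223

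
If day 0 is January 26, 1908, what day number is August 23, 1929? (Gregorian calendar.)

7880

Jan 26, 1908 → Jan 26, 1909: 366 days (Feb 29, 1908 is in that span).
Jan 26, 1909 → Jan 26, 1910: 365 days.
Jan 26, 1910 → Jan 26, 1911: 365 days.
Jan 26, 1911 → Jan 26, 1912: 365 days.
Jan 26, 1912 → Jan 26, 1913: 366 days (Feb 29, 1912 is in that span).
Jan 26, 1913 → Jan 26, 1914: 365 days.
Jan 26, 1914 → Jan 26, 1915: 365 days.
Jan 26, 1915 → Jan 26, 1916: 365 days.
Jan 26, 1916 → Jan 26, 1917: 366 days (Feb 29, 1916 is in that span).
Jan 26, 1917 → Jan 26, 1918: 365 days.
Jan 26, 1918 → Jan 26, 1919: 365 days.
Jan 26, 1919 → Jan 26, 1920: 365 days.
Jan 26, 1920 → Jan 26, 1921: 366 days (Feb 29, 1920 is in that span).
Jan 26, 1921 → Jan 26, 1922: 365 days.
Jan 26, 1922 → Jan 26, 1923: 365 days.
Jan 26, 1923 → Jan 26, 1924: 365 days.
Jan 26, 1924 → Jan 26, 1925: 366 days (Feb 29, 1924 is in that span).
Jan 26, 1925 → Jan 26, 1926: 365 days.
Jan 26, 1926 → Jan 26, 1927: 365 days.
Jan 26, 1927 → Jan 26, 1928: 365 days.
Jan 26, 1928 → Jan 26, 1929: 366 days (Feb 29, 1928 is in that span).
Jan 26, 1929 → Feb 26, 1929: 31 days (January has 31).
Feb 26, 1929 → Mar 26, 1929: 28 days (February has 28).
Mar 26, 1929 → Apr 26, 1929: 31 days (March has 31).
Apr 26, 1929 → May 26, 1929: 30 days (April has 30).
May 26, 1929 → Jun 26, 1929: 31 days (May has 31).
Jun 26, 1929 → Jul 26, 1929: 30 days (June has 30).
Jul 26, 1929 → Aug 23, 1929: 28 days.
Total: 7880 days.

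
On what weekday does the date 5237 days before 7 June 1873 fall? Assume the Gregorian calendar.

Jun 7, 1873 is a Saturday.
5237 mod 7 = 1, so 5237 days before a Saturday is Saturday − 1 = Friday.

Friday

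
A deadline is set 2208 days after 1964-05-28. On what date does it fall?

June 14, 1970

+365 (one year) → May 28, 1965 (1843 left).
+365 (one year) → May 28, 1966 (1478 left).
+365 (one year) → May 28, 1967 (1113 left).
+366 (one year; includes Feb 29, 1968) → May 28, 1968 (747 left).
+365 (one year) → May 28, 1969 (382 left).
May has 31 days: +4 → Jun 1, 1969 (378 left).
Jun has 30 days: +30 → Jul 1, 1969 (348 left).
Jul has 31 days: +31 → Aug 1, 1969 (317 left).
Aug has 31 days: +31 → Sep 1, 1969 (286 left).
Sep has 30 days: +30 → Oct 1, 1969 (256 left).
Oct has 31 days: +31 → Nov 1, 1969 (225 left).
Nov has 30 days: +30 → Dec 1, 1969 (195 left).
Dec has 31 days: +31 → Jan 1, 1970 (164 left).
Jan has 31 days: +31 → Feb 1, 1970 (133 left).
Feb has 28 days: +28 → Mar 1, 1970 (105 left).
Mar has 31 days: +31 → Apr 1, 1970 (74 left).
Apr has 30 days: +30 → May 1, 1970 (44 left).
May has 31 days: +31 → Jun 1, 1970 (13 left).
+13 → Jun 14, 1970.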